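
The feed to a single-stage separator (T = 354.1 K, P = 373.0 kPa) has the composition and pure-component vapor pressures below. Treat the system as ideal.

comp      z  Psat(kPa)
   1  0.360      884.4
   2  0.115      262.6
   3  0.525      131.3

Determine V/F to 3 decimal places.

Raoult's law: Kᵢ = Pᵢˢᵃᵗ/P = Pᵢˢᵃᵗ/373.0.
  K_1 = 884.4/373.0 = 2.37105, K_2 = 262.6/373.0 = 0.70402, K_3 = 131.3/373.0 = 0.35201
Newton iteration, V/F⁰ = 0.5:
  V/F = 0.500: g = -0.2504, g' = -0.734 → V/F = 0.159
  V/F = 0.159: g = -0.0098, g' = -0.741 → V/F = 0.146
Converged at V/F = 0.146.

V/F = 0.146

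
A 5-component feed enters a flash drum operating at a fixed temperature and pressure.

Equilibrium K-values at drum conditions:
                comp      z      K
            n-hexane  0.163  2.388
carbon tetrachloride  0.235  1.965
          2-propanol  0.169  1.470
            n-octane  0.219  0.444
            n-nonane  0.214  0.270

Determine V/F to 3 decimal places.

V/F = 0.398

Material balance + equilibrium reduce to Σ zᵢ(Kᵢ−1)/(1+V/F(Kᵢ−1)) = 0.
Check two-phase: ΣzᵢKᵢ = 1.254 > 1 and Σzᵢ/Kᵢ = 1.589 > 1, so g(0) = 0.254 > 0 and g(1) = -0.589 < 0.
Newton iteration, V/F⁰ = 0.68:
  V/F = 0.680: g = -0.1925, g' = -0.809 → V/F = 0.442
  V/F = 0.442: g = -0.0272, g' = -0.621 → V/F = 0.398
Converged at V/F = 0.398.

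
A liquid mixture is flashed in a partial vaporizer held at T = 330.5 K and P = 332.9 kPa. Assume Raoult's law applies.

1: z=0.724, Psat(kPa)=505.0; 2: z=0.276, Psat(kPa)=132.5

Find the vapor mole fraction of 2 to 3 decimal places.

Raoult's law: Kᵢ = Pᵢˢᵃᵗ/P = Pᵢˢᵃᵗ/332.9.
  K_1 = 505.0/332.9 = 1.51697, K_2 = 132.5/332.9 = 0.39802
Material balance + equilibrium reduce to Σ zᵢ(Kᵢ−1)/(1+ψ(Kᵢ−1)) = 0.
Check two-phase: ΣzᵢKᵢ = 1.208 > 1 and Σzᵢ/Kᵢ = 1.171 > 1, so g(0) = 0.208 > 0 and g(1) = -0.171 < 0.
Binary case is linear: z₁(K₁−1)(1+ψ(K₂−1)) + z₂(K₂−1)(1+ψ(K₁−1)) = 0
⇒ ψ = [z₁(K₁−1)+z₂(K₂−1)] / [−(K₁−1)(K₂−1)] = 0.2081/0.3112 = 0.669
Compositions from xᵢ = zᵢ/(1+ψ(Kᵢ−1)), yᵢ = Kᵢxᵢ:
  1: x = 0.538, y = 0.816
  2: x = 0.462, y = 0.184

y_2 = 0.184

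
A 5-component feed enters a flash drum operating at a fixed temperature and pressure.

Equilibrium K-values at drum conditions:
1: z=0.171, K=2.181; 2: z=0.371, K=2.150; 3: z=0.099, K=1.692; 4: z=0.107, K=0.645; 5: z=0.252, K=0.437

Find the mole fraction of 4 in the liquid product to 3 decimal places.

Rachford–Rice: g(V/F) = Σ zᵢ(Kᵢ−1)/(1+V/F(Kᵢ−1)) = 0.
g(0) = ΣzᵢKᵢ − 1 = 0.517 and g(1) = 1 − Σzᵢ/Kᵢ = -0.052, so a root lies in (0, 1).
Newton iteration, V/F⁰ = 0.64:
  V/F = 0.640: g = 0.1373, g' = -0.481 → V/F = 0.926
  V/F = 0.926: g = -0.0080, g' = -0.565 → V/F = 0.912
  V/F = 0.912: g = -0.0001, g' = -0.557 → V/F = 0.911
Converged at V/F = 0.911.
Compositions from xᵢ = zᵢ/(1+V/F(Kᵢ−1)), yᵢ = Kᵢxᵢ:
  1: x = 0.082, y = 0.180
  2: x = 0.181, y = 0.389
  3: x = 0.061, y = 0.103
  4: x = 0.158, y = 0.102
  5: x = 0.518, y = 0.226

x_4 = 0.158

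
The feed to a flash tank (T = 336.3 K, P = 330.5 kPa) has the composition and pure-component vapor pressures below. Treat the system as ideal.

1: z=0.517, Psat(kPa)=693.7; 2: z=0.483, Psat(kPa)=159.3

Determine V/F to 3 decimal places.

V/F = 0.559

Raoult's law: Kᵢ = Pᵢˢᵃᵗ/P = Pᵢˢᵃᵗ/330.5.
  K_1 = 693.7/330.5 = 2.09894, K_2 = 159.3/330.5 = 0.48200
Rachford–Rice: g(V/F) = Σ zᵢ(Kᵢ−1)/(1+V/F(Kᵢ−1)) = 0.
g(0) = ΣzᵢKᵢ − 1 = 0.318 and g(1) = 1 − Σzᵢ/Kᵢ = -0.248, so a root lies in (0, 1).
Newton iteration, V/F⁰ = 0.36:
  V/F = 0.360: g = 0.0996, g' = -0.516 → V/F = 0.553
  V/F = 0.553: g = 0.0029, g' = -0.496 → V/F = 0.559
Converged at V/F = 0.559.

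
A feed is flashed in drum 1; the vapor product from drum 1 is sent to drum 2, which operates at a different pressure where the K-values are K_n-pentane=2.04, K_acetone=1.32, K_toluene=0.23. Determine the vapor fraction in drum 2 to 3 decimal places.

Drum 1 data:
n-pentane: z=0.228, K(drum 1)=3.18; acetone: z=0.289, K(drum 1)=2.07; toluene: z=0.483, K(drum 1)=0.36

Drum 1:
Let ψ₁ = V/F and solve Σ zᵢ(Kᵢ−1)/(1+ψ₁(Kᵢ−1)) = 0.
g(0) = ΣzᵢKᵢ − 1 = 0.497 and g(1) = 1 − Σzᵢ/Kᵢ = -0.553, so a root lies in (0, 1).
Iterate (Newton) starting at ψ₁ = 0.5:
  ψ₁ = 0.500: g = -0.0153, g' = -0.816 → ψ₁ = 0.481
Converged at ψ₁ = 0.481.
Drum-1 compositions:
  n-pentane: x = 0.111, y = 0.354
  acetone: x = 0.191, y = 0.395
  toluene: x = 0.698, y = 0.251
Drum-2 feed = drum-1 vapor: z₂ = (0.3538, 0.3949, 0.2513).
Drum 2:
Material balance + equilibrium reduce to Σ zᵢ(Kᵢ−1)/(1+ψ₂(Kᵢ−1)) = 0.
Check two-phase: ΣzᵢKᵢ = 1.301 > 1 and Σzᵢ/Kᵢ = 1.565 > 1, so g(0) = 0.301 > 0 and g(1) = -0.565 < 0.
Newton–Raphson from ψ₂ = 0.5:
  ψ₂ = 0.500: g = 0.0364, g' = -0.590 → ψ₂ = 0.562
  ψ₂ = 0.562: g = -0.0016, g' = -0.644 → ψ₂ = 0.559
Converged at ψ₂ = 0.559.
  n-pentane: x = 0.224, y = 0.456
  acetone: x = 0.335, y = 0.442
  toluene: x = 0.441, y = 0.102

V/F (drum 2) = 0.559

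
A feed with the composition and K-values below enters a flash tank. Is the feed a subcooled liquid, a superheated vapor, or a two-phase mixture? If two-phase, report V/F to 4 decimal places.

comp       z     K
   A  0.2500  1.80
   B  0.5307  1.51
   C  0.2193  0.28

ΣzᵢKᵢ = 1.3128; Σzᵢ/Kᵢ = 1.2736.
Both exceed 1, so a two-phase solution exists.
Newton iteration, ψ⁰ = 0.67:
  ψ = 0.6700: g = 0.02688, g' = -0.5688 → ψ = 0.7173
  ψ = 0.7173: g = -0.00127, g' = -0.6248 → ψ = 0.7152
Converged at ψ = 0.7152.

two-phase, V/F = 0.7152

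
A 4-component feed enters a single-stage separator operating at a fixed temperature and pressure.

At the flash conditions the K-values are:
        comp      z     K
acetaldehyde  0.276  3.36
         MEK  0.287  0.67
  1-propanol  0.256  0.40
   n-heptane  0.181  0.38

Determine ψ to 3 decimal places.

ψ = 0.242

Rachford–Rice: g(ψ) = Σ zᵢ(Kᵢ−1)/(1+ψ(Kᵢ−1)) = 0.
Feasibility: ΣzᵢKᵢ = 1.291, Σzᵢ/Kᵢ = 1.627 — both > 1, two phases present.
Newton–Raphson from ψ = 0.67:
  ψ = 0.670: g = -0.3181, g' = -0.744 → ψ = 0.242
Converged at ψ = 0.242.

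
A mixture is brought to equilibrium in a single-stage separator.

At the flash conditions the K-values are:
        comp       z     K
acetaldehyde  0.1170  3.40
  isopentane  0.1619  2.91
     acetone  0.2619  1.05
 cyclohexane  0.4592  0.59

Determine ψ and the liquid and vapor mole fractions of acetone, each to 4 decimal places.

ψ = 0.6600, x_acetone = 0.2535, y_acetone = 0.2662

Iterate (Newton) starting at ψ = 0.62:
  ψ = 0.6200: g = 0.01470, g' = -0.3721 → ψ = 0.6595
  ψ = 0.6595: g = 0.00020, g' = -0.3623 → ψ = 0.6600
Converged at ψ = 0.6600.
Compositions from xᵢ = zᵢ/(1+ψ(Kᵢ−1)), yᵢ = Kᵢxᵢ:
  acetaldehyde: x = 0.0453, y = 0.1539
  isopentane: x = 0.0716, y = 0.2084
  acetone: x = 0.2535, y = 0.2662
  cyclohexane: x = 0.6296, y = 0.3714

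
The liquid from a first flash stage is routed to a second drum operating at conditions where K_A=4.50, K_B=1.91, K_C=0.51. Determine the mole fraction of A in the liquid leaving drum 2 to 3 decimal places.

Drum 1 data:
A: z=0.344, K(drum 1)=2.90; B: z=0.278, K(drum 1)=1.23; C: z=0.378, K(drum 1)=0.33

Drum 1:
Let ψ₁ = V/F and solve Σ zᵢ(Kᵢ−1)/(1+ψ₁(Kᵢ−1)) = 0.
Check two-phase: ΣzᵢKᵢ = 1.464 > 1 and Σzᵢ/Kᵢ = 1.490 > 1, so g(0) = 0.464 > 0 and g(1) = -0.490 < 0.
Iterate (Newton) starting at ψ₁ = 0.61:
  ψ₁ = 0.610: g = -0.0695, g' = -0.763 → ψ₁ = 0.519
  ψ₁ = 0.519: g = -0.0020, g' = -0.725 → ψ₁ = 0.516
Converged at ψ₁ = 0.516.
Drum-1 compositions:
  A: x = 0.174, y = 0.504
  B: x = 0.248, y = 0.306
  C: x = 0.578, y = 0.191
Drum-2 feed = drum-1 liquid: z₂ = (0.1737, 0.2485, 0.5778).
Drum 2:
Material balance + equilibrium reduce to Σ zᵢ(Kᵢ−1)/(1+ψ₂(Kᵢ−1)) = 0.
g(0) = ΣzᵢKᵢ − 1 = 0.551 and g(1) = 1 − Σzᵢ/Kᵢ = -0.302, so a root lies in (0, 1).
Newton iteration, ψ₂⁰ = 0.5:
  ψ₂ = 0.500: g = 0.0015, g' = -0.622 → ψ₂ = 0.502
Converged at ψ₂ = 0.502.
  A: x = 0.063, y = 0.283
  B: x = 0.171, y = 0.326
  C: x = 0.766, y = 0.391

x_A (drum 2) = 0.063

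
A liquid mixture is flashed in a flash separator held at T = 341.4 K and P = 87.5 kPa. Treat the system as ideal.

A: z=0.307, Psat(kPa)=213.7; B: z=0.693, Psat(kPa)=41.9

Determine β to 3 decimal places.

Raoult's law: Kᵢ = Pᵢˢᵃᵗ/P = Pᵢˢᵃᵗ/87.5.
  K_A = 213.7/87.5 = 2.44229, K_B = 41.9/87.5 = 0.47886
Iterate (Newton) starting at β = 0.57:
  β = 0.570: g = -0.2708, g' = -0.573 → β = 0.098
  β = 0.098: g = 0.0076, g' = -0.700 → β = 0.109
Converged at β = 0.109.

β = 0.109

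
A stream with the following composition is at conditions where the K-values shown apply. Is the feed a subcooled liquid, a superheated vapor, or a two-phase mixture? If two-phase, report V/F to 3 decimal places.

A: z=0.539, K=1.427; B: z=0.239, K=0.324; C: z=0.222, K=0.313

subcooled liquid

ΣzᵢKᵢ = 0.916; Σzᵢ/Kᵢ = 1.825.
Since ΣzᵢKᵢ < 1 the mixture is below its bubble point — single liquid phase.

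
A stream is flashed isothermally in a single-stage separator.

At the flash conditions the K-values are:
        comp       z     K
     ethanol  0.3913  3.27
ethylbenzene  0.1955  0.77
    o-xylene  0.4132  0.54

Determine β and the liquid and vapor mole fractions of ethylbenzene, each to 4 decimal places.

Newton–Raphson from β = 0.45:
  β = 0.4500: g = 0.14956, g' = -0.6453 → β = 0.6818
  β = 0.6818: g = 0.01842, g' = -0.5108 → β = 0.7178
  β = 0.7178: g = 0.00018, g' = -0.5014 → β = 0.7182
Converged at β = 0.7182.
Compositions from xᵢ = zᵢ/(1+β(Kᵢ−1)), yᵢ = Kᵢxᵢ:
  ethanol: x = 0.1488, y = 0.4865
  ethylbenzene: x = 0.2342, y = 0.1803
  o-xylene: x = 0.6170, y = 0.3332

β = 0.7182, x_ethylbenzene = 0.2342, y_ethylbenzene = 0.1803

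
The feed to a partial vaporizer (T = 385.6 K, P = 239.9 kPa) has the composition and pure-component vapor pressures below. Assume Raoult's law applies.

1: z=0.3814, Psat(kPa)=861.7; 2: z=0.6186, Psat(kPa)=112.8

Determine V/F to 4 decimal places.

V/F = 0.4812

Raoult's law: Kᵢ = Pᵢˢᵃᵗ/P = Pᵢˢᵃᵗ/239.9.
  K_1 = 861.7/239.9 = 3.591913, K_2 = 112.8/239.9 = 0.470196
Material balance + equilibrium reduce to Σ zᵢ(Kᵢ−1)/(1+V/F(Kᵢ−1)) = 0.
Check two-phase: ΣzᵢKᵢ = 1.6608 > 1 and Σzᵢ/Kᵢ = 1.4218 > 1, so g(0) = 0.6608 > 0 and g(1) = -0.4218 < 0.
Binary case is linear: z₁(K₁−1)(1+V/F(K₂−1)) + z₂(K₂−1)(1+V/F(K₁−1)) = 0
⇒ V/F = [z₁(K₁−1)+z₂(K₂−1)] / [−(K₁−1)(K₂−1)] = 0.66082/1.37321 = 0.4812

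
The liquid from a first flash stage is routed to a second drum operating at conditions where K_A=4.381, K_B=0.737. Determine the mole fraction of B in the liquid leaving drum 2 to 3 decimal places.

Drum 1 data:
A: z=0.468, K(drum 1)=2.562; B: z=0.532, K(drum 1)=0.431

Drum 1:
Material balance + equilibrium reduce to Σ zᵢ(Kᵢ−1)/(1+ψ₁(Kᵢ−1)) = 0.
Check two-phase: ΣzᵢKᵢ = 1.428 > 1 and Σzᵢ/Kᵢ = 1.417 > 1, so g(0) = 0.428 > 0 and g(1) = -0.417 < 0.
Binary case is linear: z₁(K₁−1)(1+ψ₁(K₂−1)) + z₂(K₂−1)(1+ψ₁(K₁−1)) = 0
⇒ ψ₁ = [z₁(K₁−1)+z₂(K₂−1)] / [−(K₁−1)(K₂−1)] = 0.4283/0.8888 = 0.482
Drum-1 compositions:
  A: x = 0.267, y = 0.684
  B: x = 0.733, y = 0.316
Drum-2 feed = drum-1 liquid: z₂ = (0.2670, 0.7330).
Drum 2:
Let ψ₂ = V/F and solve Σ zᵢ(Kᵢ−1)/(1+ψ₂(Kᵢ−1)) = 0.
Check two-phase: ΣzᵢKᵢ = 1.710 > 1 and Σzᵢ/Kᵢ = 1.056 > 1, so g(0) = 0.710 > 0 and g(1) = -0.056 < 0.
Binary case is linear: z₁(K₁−1)(1+ψ₂(K₂−1)) + z₂(K₂−1)(1+ψ₂(K₁−1)) = 0
⇒ ψ₂ = [z₁(K₁−1)+z₂(K₂−1)] / [−(K₁−1)(K₂−1)] = 0.7100/0.8892 = 0.798
  A: x = 0.072, y = 0.316
  B: x = 0.928, y = 0.684

x_B (drum 2) = 0.928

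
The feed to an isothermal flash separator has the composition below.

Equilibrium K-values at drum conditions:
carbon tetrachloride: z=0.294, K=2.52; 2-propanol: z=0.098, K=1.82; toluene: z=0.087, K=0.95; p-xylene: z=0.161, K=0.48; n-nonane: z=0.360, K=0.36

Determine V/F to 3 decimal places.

V/F = 0.273

Material balance + equilibrium reduce to Σ zᵢ(Kᵢ−1)/(1+V/F(Kᵢ−1)) = 0.
Check two-phase: ΣzᵢKᵢ = 1.209 > 1 and Σzᵢ/Kᵢ = 1.598 > 1, so g(0) = 0.209 > 0 and g(1) = -0.598 < 0.
Iterate (Newton) starting at V/F = 0.65:
  V/F = 0.650: g = -0.2483, g' = -0.732 → V/F = 0.311
  V/F = 0.311: g = -0.0243, g' = -0.647 → V/F = 0.273
Converged at V/F = 0.273.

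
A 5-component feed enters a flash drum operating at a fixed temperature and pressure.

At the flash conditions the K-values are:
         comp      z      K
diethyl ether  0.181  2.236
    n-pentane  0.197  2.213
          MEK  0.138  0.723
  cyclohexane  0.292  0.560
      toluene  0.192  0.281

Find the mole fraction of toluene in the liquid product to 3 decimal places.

x_toluene = 0.234

Rachford–Rice: g(V/F) = Σ zᵢ(Kᵢ−1)/(1+V/F(Kᵢ−1)) = 0.
Feasibility: ΣzᵢKᵢ = 1.158, Σzᵢ/Kᵢ = 1.566 — both > 1, two phases present.
Newton–Raphson from V/F = 0.5:
  V/F = 0.500: g = -0.1376, g' = -0.567 → V/F = 0.257
  V/F = 0.257: g = -0.0036, g' = -0.561 → V/F = 0.251
Converged at V/F = 0.251.
Compositions from xᵢ = zᵢ/(1+V/F(Kᵢ−1)), yᵢ = Kᵢxᵢ:
  diethyl ether: x = 0.138, y = 0.309
  n-pentane: x = 0.151, y = 0.334
  MEK: x = 0.148, y = 0.107
  cyclohexane: x = 0.328, y = 0.184
  toluene: x = 0.234, y = 0.066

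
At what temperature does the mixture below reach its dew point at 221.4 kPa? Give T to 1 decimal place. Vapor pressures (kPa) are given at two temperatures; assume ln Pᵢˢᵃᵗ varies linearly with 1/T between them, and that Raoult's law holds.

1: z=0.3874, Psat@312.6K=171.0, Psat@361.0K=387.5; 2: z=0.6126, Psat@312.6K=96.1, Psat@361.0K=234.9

T = 347.2 K

Dew-point temperature: Σzᵢ·P/Pᵢˢᵃᵗ(T) = 1. Interpolate ln Pᵢˢᵃᵗ = aᵢ + bᵢ/T.
  T = 312.6 K: ΣzᵢP/Pᵢˢᵃᵗ = 1.9129
  T = 361.0 K: ΣzᵢP/Pᵢˢᵃᵗ = 0.7987
  T = 336.8 K: ΣzᵢP/Pᵢˢᵃᵗ = 1.1977
  T = 348.9 K: ΣzᵢP/Pᵢˢᵃᵗ = 0.9712
  T = 342.9 K: ΣzᵢP/Pᵢˢᵃᵗ = 1.0756
  T = 345.9 K: ΣzᵢP/Pᵢˢᵃᵗ = 1.0216
  T = 347.4 K: ΣzᵢP/Pᵢˢᵃᵗ = 0.9960
Interpolating between 345.9 K and 347.4 K gives T ≈ 347.2 K.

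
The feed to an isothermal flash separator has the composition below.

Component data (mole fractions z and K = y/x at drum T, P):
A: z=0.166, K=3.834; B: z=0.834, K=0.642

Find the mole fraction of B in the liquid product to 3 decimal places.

x_B = 0.888

Binary case is linear: z₁(K₁−1)(1+ψ(K₂−1)) + z₂(K₂−1)(1+ψ(K₁−1)) = 0
⇒ ψ = [z₁(K₁−1)+z₂(K₂−1)] / [−(K₁−1)(K₂−1)] = 0.1719/1.0146 = 0.169
Compositions from xᵢ = zᵢ/(1+ψ(Kᵢ−1)), yᵢ = Kᵢxᵢ:
  A: x = 0.112, y = 0.430
  B: x = 0.888, y = 0.570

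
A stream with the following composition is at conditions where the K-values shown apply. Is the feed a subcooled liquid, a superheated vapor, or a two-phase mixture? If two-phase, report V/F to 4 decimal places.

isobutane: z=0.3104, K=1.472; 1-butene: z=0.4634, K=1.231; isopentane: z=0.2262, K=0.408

two-phase, V/F = 0.6020

ΣzᵢKᵢ = 1.1196; Σzᵢ/Kᵢ = 1.1417.
Both exceed 1, so a two-phase solution exists.
Let ψ = V/F and solve Σ zᵢ(Kᵢ−1)/(1+ψ(Kᵢ−1)) = 0.
Iterate (Newton) starting at ψ = 0.5:
  ψ = 0.5000: g = 0.02428, g' = -0.2251 → ψ = 0.6079
  ψ = 0.6079: g = -0.00148, g' = -0.2542 → ψ = 0.6021
  ψ = 0.6021: g = -0.00001, g' = -0.2524 → ψ = 0.6020
Converged at ψ = 0.6020.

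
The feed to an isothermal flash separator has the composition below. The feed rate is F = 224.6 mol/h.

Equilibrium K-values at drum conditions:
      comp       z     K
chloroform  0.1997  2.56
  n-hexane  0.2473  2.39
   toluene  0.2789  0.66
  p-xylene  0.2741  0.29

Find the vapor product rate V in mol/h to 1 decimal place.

Let ψ = V/F and solve Σ zᵢ(Kᵢ−1)/(1+ψ(Kᵢ−1)) = 0.
Feasibility: ΣzᵢKᵢ = 1.3658, Σzᵢ/Kᵢ = 1.5492 — both > 1, two phases present.
Newton iteration, ψ⁰ = 0.69:
  ψ = 0.6900: g = -0.17991, g' = -0.8233 → ψ = 0.4715
  ψ = 0.4715: g = -0.01830, g' = -0.6937 → ψ = 0.4451
  ψ = 0.4451: g = -0.00003, g' = -0.6918 → ψ = 0.4450
Converged at ψ = 0.4450.
Then V = ψ·F = 0.4450·224.6 = 100.0 mol/h and L = F − V = 124.6 mol/h.

V = 100.0 mol/h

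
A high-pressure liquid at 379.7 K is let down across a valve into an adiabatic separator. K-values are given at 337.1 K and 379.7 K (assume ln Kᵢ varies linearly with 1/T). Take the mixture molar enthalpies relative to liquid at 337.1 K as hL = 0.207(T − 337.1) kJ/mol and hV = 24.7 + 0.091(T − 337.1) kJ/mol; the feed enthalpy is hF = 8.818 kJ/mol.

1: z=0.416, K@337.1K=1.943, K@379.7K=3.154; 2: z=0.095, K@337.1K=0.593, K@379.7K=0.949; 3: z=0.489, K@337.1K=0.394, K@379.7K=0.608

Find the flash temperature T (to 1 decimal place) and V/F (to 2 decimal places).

T = 346.3 K, V/F = 0.29

Adiabatic flash: solve Rachford–Rice at each trial T, then check hF = ψ·hV(T) + (1−ψ)·hL(T).
  T = 337.1 K: K = (1.943, 0.593, 0.394), RR gives ψ = 0.105, H_out = 2.597 kJ/mol
  T = 379.7 K: K = (3.154, 0.949, 0.608), RR gives ψ = 0.909, H_out = 26.781 kJ/mol
  T = 358.4 K: K = (2.511, 0.761, 0.496), RR gives ψ = 0.505, H_out = 15.632 kJ/mol
  T = 347.8 K: K = (2.219, 0.675, 0.444), RR gives ψ = 0.319, H_out = 9.697 kJ/mol
  T = 342.5 K: K = (2.080, 0.634, 0.419), RR gives ψ = 0.219, H_out = 6.380 kJ/mol
  T = 345.1 K: K = (2.148, 0.654, 0.431), RR gives ψ = 0.269, H_out = 8.047 kJ/mol
  T = 346.5 K: K = (2.184, 0.664, 0.438), RR gives ψ = 0.295, H_out = 8.912 kJ/mol
Linear interpolation between T = 345.1 (H_out = 8.047) and T = 346.5 (H_out = 8.912) on hF = 8.818 gives T ≈ 346.3 K, at which ψ = 0.29.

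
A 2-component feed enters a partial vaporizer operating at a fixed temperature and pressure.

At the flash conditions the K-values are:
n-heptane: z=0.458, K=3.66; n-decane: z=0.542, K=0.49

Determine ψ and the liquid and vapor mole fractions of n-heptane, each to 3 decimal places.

Rachford–Rice: g(ψ) = Σ zᵢ(Kᵢ−1)/(1+ψ(Kᵢ−1)) = 0.
Feasibility: ΣzᵢKᵢ = 1.942, Σzᵢ/Kᵢ = 1.231 — both > 1, two phases present.
Newton–Raphson from ψ = 0.5:
  ψ = 0.500: g = 0.1518, g' = -0.851 → ψ = 0.678
  ψ = 0.678: g = 0.0117, g' = -0.742 → ψ = 0.694
Converged at ψ = 0.694.
Compositions from xᵢ = zᵢ/(1+ψ(Kᵢ−1)), yᵢ = Kᵢxᵢ:
  n-heptane: x = 0.161, y = 0.589
  n-decane: x = 0.839, y = 0.411

ψ = 0.694, x_n-heptane = 0.161, y_n-heptane = 0.589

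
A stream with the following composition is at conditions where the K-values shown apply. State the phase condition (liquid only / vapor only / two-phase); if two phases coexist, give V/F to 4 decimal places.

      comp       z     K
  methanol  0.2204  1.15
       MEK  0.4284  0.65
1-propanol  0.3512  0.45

liquid only

ΣzᵢKᵢ = 0.6900; Σzᵢ/Kᵢ = 1.6312.
Since ΣzᵢKᵢ < 1 the mixture is below its bubble point — single liquid phase.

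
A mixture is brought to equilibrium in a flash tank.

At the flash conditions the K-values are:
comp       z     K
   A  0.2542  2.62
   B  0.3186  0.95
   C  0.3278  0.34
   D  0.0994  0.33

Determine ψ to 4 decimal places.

ψ = 0.1516

Let ψ = V/F and solve Σ zᵢ(Kᵢ−1)/(1+ψ(Kᵢ−1)) = 0.
Feasibility: ΣzᵢKᵢ = 1.1129, Σzᵢ/Kᵢ = 1.6977 — both > 1, two phases present.
Iterate (Newton) starting at ψ = 0.63:
  ψ = 0.6300: g = -0.29822, g' = -0.7162 → ψ = 0.2136
  ψ = 0.2136: g = -0.03976, g' = -0.6233 → ψ = 0.1498
  ψ = 0.1498: g = 0.00119, g' = -0.6638 → ψ = 0.1516
Converged at ψ = 0.1516.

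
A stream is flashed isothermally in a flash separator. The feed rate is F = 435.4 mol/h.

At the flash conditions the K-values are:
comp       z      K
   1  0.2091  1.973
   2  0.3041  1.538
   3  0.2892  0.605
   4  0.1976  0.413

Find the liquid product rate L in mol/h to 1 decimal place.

Newton–Raphson from ψ = 0.65:
  ψ = 0.6500: g = -0.09540, g' = -0.3823 → ψ = 0.4005
  ψ = 0.4005: g = -0.00632, g' = -0.3421 → ψ = 0.3820
Converged at ψ = 0.3820.
Then V = ψ·F = 0.3820·435.4 = 166.3 mol/h and L = F − V = 269.1 mol/h.

L = 269.1 mol/h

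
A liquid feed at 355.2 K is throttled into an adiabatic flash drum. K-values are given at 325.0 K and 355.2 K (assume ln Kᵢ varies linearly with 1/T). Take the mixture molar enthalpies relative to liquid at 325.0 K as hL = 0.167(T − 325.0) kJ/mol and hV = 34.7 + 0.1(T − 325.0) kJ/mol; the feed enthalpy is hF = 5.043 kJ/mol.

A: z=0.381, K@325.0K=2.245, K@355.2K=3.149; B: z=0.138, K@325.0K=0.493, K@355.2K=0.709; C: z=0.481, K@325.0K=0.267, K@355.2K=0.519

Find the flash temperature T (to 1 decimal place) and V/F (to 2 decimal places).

T = 329.2 K, V/F = 0.13

Adiabatic flash: solve Rachford–Rice at each trial T, then check hF = ψ·hV(T) + (1−ψ)·hL(T).
  T = 325.0 K: K = (2.245, 0.493, 0.267), RR gives ψ = 0.061, H_out = 2.100 kJ/mol
  T = 355.2 K: K = (3.149, 0.709, 0.519), RR gives ψ = 0.572, H_out = 23.731 kJ/mol
  T = 340.1 K: K = (2.679, 0.596, 0.378), RR gives ψ = 0.292, H_out = 12.371 kJ/mol
  T = 332.6 K: K = (2.459, 0.544, 0.319), RR gives ψ = 0.178, H_out = 7.357 kJ/mol
  T = 328.8 K: K = (2.351, 0.518, 0.292), RR gives ψ = 0.120, H_out = 4.776 kJ/mol
  T = 330.7 K: K = (2.404, 0.531, 0.306), RR gives ψ = 0.149, H_out = 6.075 kJ/mol
Linear interpolation between T = 328.8 (H_out = 4.776) and T = 330.7 (H_out = 6.075) on hF = 5.043 gives T ≈ 329.2 K, at which ψ = 0.13.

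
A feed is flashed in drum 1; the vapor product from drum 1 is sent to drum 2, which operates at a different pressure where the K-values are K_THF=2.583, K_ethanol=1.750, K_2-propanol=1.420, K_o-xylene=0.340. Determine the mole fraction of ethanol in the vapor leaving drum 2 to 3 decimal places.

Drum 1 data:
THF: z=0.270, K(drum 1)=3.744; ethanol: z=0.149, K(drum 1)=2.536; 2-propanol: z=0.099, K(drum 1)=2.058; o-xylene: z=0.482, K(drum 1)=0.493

Drum 1:
Rachford–Rice: g(ψ₁) = Σ zᵢ(Kᵢ−1)/(1+ψ₁(Kᵢ−1)) = 0.
g(0) = ΣzᵢKᵢ − 1 = 0.830 and g(1) = 1 − Σzᵢ/Kᵢ = -0.157, so a root lies in (0, 1).
Newton iteration, ψ₁⁰ = 0.41:
  ψ₁ = 0.410: g = 0.2536, g' = -0.834 → ψ₁ = 0.714
  ψ₁ = 0.714: g = 0.0361, g' = -0.652 → ψ₁ = 0.769
  ψ₁ = 0.769: g = 0.0001, g' = -0.651 → ψ₁ = 0.770
Converged at ψ₁ = 0.770.
Drum-1 compositions:
  THF: x = 0.087, y = 0.325
  ethanol: x = 0.068, y = 0.173
  2-propanol: x = 0.055, y = 0.112
  o-xylene: x = 0.790, y = 0.390
Drum-2 feed = drum-1 vapor: z₂ = (0.3249, 0.1732, 0.1123, 0.3897).
Drum 2:
Let ψ₂ = V/F and solve Σ zᵢ(Kᵢ−1)/(1+ψ₂(Kᵢ−1)) = 0.
Feasibility: ΣzᵢKᵢ = 1.434, Σzᵢ/Kᵢ = 1.450 — both > 1, two phases present.
Iterate (Newton) starting at ψ₂ = 0.62:
  ψ₂ = 0.620: g = -0.0497, g' = -0.751 → ψ₂ = 0.554
  ψ₂ = 0.554: g = -0.0013, g' = -0.714 → ψ₂ = 0.552
Converged at ψ₂ = 0.552.
  THF: x = 0.173, y = 0.448
  ethanol: x = 0.122, y = 0.214
  2-propanol: x = 0.091, y = 0.129
  o-xylene: x = 0.613, y = 0.208

y_ethanol (drum 2) = 0.214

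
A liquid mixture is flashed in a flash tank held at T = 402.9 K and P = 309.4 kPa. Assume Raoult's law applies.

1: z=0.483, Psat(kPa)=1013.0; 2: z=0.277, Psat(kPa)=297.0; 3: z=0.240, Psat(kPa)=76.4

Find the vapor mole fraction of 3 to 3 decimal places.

y_3 = 0.132

Raoult's law: Kᵢ = Pᵢˢᵃᵗ/P = Pᵢˢᵃᵗ/309.4.
  K_1 = 1013.0/309.4 = 3.27408, K_2 = 297.0/309.4 = 0.95992, K_3 = 76.4/309.4 = 0.24693
Material balance + equilibrium reduce to Σ zᵢ(Kᵢ−1)/(1+V/F(Kᵢ−1)) = 0.
Check two-phase: ΣzᵢKᵢ = 1.907 > 1 and Σzᵢ/Kᵢ = 1.408 > 1, so g(0) = 0.907 > 0 and g(1) = -0.408 < 0.
Newton iteration, V/F⁰ = 0.5:
  V/F = 0.500: g = 0.2128, g' = -0.898 → V/F = 0.737
  V/F = 0.737: g = -0.0072, g' = -1.037 → V/F = 0.730
Converged at V/F = 0.730.
Compositions from xᵢ = zᵢ/(1+V/F(Kᵢ−1)), yᵢ = Kᵢxᵢ:
  1: x = 0.182, y = 0.594
  2: x = 0.285, y = 0.274
  3: x = 0.533, y = 0.132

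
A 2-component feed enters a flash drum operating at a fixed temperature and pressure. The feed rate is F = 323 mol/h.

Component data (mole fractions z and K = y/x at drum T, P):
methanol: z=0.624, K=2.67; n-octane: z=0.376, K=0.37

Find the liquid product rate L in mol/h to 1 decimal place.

L = 75.8 mol/h

Iterate (Newton) starting at ψ = 0.5:
  ψ = 0.500: g = 0.2221, g' = -0.835 → ψ = 0.766
  ψ = 0.766: g = -0.0006, g' = -0.892 → ψ = 0.765
Converged at ψ = 0.765.
Then V = ψ·F = 0.7653·323 = 247.2 mol/h and L = F − V = 75.8 mol/h.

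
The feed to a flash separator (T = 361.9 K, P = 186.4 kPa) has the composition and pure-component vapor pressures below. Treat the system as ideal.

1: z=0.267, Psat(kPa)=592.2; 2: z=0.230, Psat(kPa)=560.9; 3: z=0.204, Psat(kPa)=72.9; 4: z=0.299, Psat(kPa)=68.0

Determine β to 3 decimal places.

β = 0.556

Raoult's law: Kᵢ = Pᵢˢᵃᵗ/P = Pᵢˢᵃᵗ/186.4.
  K_1 = 592.2/186.4 = 3.17704, K_2 = 560.9/186.4 = 3.00912, K_3 = 72.9/186.4 = 0.39109, K_4 = 68.0/186.4 = 0.36481
Rachford–Rice: g(β) = Σ zᵢ(Kᵢ−1)/(1+β(Kᵢ−1)) = 0.
Feasibility: ΣzᵢKᵢ = 1.729, Σzᵢ/Kᵢ = 1.502 — both > 1, two phases present.
Newton iteration, β⁰ = 0.5:
  β = 0.500: g = 0.0519, g' = -0.937 → β = 0.555
  β = 0.555: g = 0.0003, g' = -0.927 → β = 0.556
Converged at β = 0.556.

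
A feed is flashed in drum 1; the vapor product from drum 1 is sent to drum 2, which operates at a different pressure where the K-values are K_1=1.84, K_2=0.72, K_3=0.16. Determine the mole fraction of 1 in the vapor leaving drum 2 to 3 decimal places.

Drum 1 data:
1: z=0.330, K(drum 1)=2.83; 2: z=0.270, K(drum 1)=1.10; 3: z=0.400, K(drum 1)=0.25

Drum 1:
Rachford–Rice: g(ψ₁) = Σ zᵢ(Kᵢ−1)/(1+ψ₁(Kᵢ−1)) = 0.
Feasibility: ΣzᵢKᵢ = 1.331, Σzᵢ/Kᵢ = 1.962 — both > 1, two phases present.
Newton iteration, ψ₁⁰ = 0.5:
  ψ₁ = 0.500: g = -0.1389, g' = -0.880 → ψ₁ = 0.342
  ψ₁ = 0.342: g = -0.0060, g' = -0.828 → ψ₁ = 0.335
Converged at ψ₁ = 0.335.
Drum-1 compositions:
  1: x = 0.205, y = 0.579
  2: x = 0.261, y = 0.287
  3: x = 0.534, y = 0.134
Drum-2 feed = drum-1 vapor: z₂ = (0.5791, 0.2874, 0.1335).
Drum 2:
Newton–Raphson from ψ₂ = 0.5:
  ψ₂ = 0.500: g = 0.0556, g' = -0.513 → ψ₂ = 0.608
  ψ₂ = 0.608: g = -0.0044, g' = -0.606 → ψ₂ = 0.601
Converged at ψ₂ = 0.601.
  1: x = 0.385, y = 0.708
  2: x = 0.346, y = 0.249
  3: x = 0.270, y = 0.043

y_1 (drum 2) = 0.708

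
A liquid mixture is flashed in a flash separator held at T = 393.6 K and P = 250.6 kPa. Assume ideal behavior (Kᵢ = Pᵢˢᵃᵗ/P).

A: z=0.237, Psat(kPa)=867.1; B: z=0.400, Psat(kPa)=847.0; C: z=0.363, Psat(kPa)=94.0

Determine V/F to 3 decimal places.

Raoult's law: Kᵢ = Pᵢˢᵃᵗ/P = Pᵢˢᵃᵗ/250.6.
  K_A = 867.1/250.6 = 3.46010, K_B = 847.0/250.6 = 3.37989, K_C = 94.0/250.6 = 0.37510
Material balance + equilibrium reduce to Σ zᵢ(Kᵢ−1)/(1+V/F(Kᵢ−1)) = 0.
g(0) = ΣzᵢKᵢ − 1 = 1.308 and g(1) = 1 − Σzᵢ/Kᵢ = -0.155, so a root lies in (0, 1).
Iterate (Newton) starting at V/F = 0.44:
  V/F = 0.440: g = 0.4321, g' = -1.141 → V/F = 0.819
  V/F = 0.819: g = 0.0518, g' = -1.013 → V/F = 0.870
  V/F = 0.870: g = -0.0013, g' = -1.066 → V/F = 0.869
Converged at V/F = 0.869.

V/F = 0.869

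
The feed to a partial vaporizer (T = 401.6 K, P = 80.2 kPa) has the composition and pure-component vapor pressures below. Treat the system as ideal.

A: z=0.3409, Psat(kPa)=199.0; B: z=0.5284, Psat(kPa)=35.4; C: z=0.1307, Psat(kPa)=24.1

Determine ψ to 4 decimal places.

ψ = 0.1358

Raoult's law: Kᵢ = Pᵢˢᵃᵗ/P = Pᵢˢᵃᵗ/80.2.
  K_A = 199.0/80.2 = 2.481297, K_B = 35.4/80.2 = 0.441397, K_C = 24.1/80.2 = 0.300499
Newton iteration, ψ⁰ = 0.5:
  ψ = 0.5000: g = -0.26005, g' = -0.7156 → ψ = 0.1366
  ψ = 0.1366: g = -0.00063, g' = -0.7889 → ψ = 0.1358
Converged at ψ = 0.1358.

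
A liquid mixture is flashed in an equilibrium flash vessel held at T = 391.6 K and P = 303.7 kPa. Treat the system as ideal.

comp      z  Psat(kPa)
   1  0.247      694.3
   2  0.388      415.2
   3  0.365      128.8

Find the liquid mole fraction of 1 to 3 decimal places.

Raoult's law: Kᵢ = Pᵢˢᵃᵗ/P = Pᵢˢᵃᵗ/303.7.
  K_1 = 694.3/303.7 = 2.28614, K_2 = 415.2/303.7 = 1.36714, K_3 = 128.8/303.7 = 0.42410
Newton iteration, V/F⁰ = 0.57:
  V/F = 0.570: g = -0.0118, g' = -0.440 → V/F = 0.543
Converged at V/F = 0.543.
Compositions from xᵢ = zᵢ/(1+V/F(Kᵢ−1)), yᵢ = Kᵢxᵢ:
  1: x = 0.145, y = 0.332
  2: x = 0.324, y = 0.442
  3: x = 0.531, y = 0.225

x_1 = 0.145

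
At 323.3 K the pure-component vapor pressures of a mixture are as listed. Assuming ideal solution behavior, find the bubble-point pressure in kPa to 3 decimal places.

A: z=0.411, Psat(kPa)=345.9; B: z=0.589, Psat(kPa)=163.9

Pbub = 238.702 kPa

At the bubble point ψ → 0, so ΣzᵢKᵢ = 1 with Kᵢ = Pᵢˢᵃᵗ/P ⇒ P = ΣzᵢPᵢˢᵃᵗ.
P = 0.411·345.9 + 0.589·163.9 = 238.702 kPa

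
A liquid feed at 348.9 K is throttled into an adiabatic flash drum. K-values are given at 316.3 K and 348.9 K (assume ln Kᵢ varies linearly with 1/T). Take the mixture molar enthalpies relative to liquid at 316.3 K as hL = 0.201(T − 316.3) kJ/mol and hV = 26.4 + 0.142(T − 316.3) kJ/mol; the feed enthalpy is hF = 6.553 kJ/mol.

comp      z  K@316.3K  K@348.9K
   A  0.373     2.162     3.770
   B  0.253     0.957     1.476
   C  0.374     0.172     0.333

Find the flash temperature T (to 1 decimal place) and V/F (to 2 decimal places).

Adiabatic flash: solve Rachford–Rice at each trial T, then check hF = ψ·hV(T) + (1−ψ)·hL(T).
  T = 316.3 K: K = (2.162, 0.957, 0.172), RR gives ψ = 0.157, H_out = 4.132 kJ/mol
  T = 348.9 K: K = (3.770, 1.476, 0.333), RR gives ψ = 0.672, H_out = 23.007 kJ/mol
  T = 332.6 K: K = (2.894, 1.201, 0.243), RR gives ψ = 0.449, H_out = 14.692 kJ/mol
  T = 324.5 K: K = (2.513, 1.076, 0.206), RR gives ψ = 0.321, H_out = 9.962 kJ/mol
  T = 320.4 K: K = (2.333, 1.016, 0.188), RR gives ψ = 0.245, H_out = 7.226 kJ/mol
  T = 318.4 K: K = (2.249, 0.987, 0.180), RR gives ψ = 0.203, H_out = 5.769 kJ/mol
Linear interpolation between T = 318.4 (H_out = 5.769) and T = 320.4 (H_out = 7.226) on hF = 6.553 gives T ≈ 319.5 K, at which ψ = 0.23.

T = 319.5 K, V/F = 0.23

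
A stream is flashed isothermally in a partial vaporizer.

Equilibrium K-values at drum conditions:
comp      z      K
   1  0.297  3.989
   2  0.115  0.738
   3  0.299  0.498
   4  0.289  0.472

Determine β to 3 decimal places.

β = 0.387

Newton iteration, β⁰ = 0.44:
  β = 0.440: g = -0.0420, g' = -0.766 → β = 0.385
  β = 0.385: g = 0.0016, g' = -0.826 → β = 0.387
Converged at β = 0.387.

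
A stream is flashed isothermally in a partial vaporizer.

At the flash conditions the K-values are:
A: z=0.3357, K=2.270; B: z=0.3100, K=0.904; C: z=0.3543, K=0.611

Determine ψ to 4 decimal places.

ψ = 0.7172

Let ψ = V/F and solve Σ zᵢ(Kᵢ−1)/(1+ψ(Kᵢ−1)) = 0.
Feasibility: ΣzᵢKᵢ = 1.2588, Σzᵢ/Kᵢ = 1.0707 — both > 1, two phases present.
Newton–Raphson from ψ = 0.5:
  ψ = 0.5000: g = 0.05840, g' = -0.2883 → ψ = 0.7025
  ψ = 0.7025: g = 0.00375, g' = -0.2560 → ψ = 0.7172
Converged at ψ = 0.7172.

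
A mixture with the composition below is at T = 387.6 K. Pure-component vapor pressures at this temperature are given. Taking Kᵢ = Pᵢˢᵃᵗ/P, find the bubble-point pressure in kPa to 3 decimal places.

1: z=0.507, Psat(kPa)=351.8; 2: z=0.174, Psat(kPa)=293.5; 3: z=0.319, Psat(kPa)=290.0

Pbub = 321.942 kPa

At the bubble point ψ → 0, so ΣzᵢKᵢ = 1 with Kᵢ = Pᵢˢᵃᵗ/P ⇒ P = ΣzᵢPᵢˢᵃᵗ.
P = 0.507·351.8 + 0.174·293.5 + 0.319·290.0 = 321.942 kPa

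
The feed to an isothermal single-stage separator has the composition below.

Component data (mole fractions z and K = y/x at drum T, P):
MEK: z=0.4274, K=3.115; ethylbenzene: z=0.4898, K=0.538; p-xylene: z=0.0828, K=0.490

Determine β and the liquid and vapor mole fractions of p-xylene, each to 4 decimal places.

β = 0.6402, x_p-xylene = 0.1229, y_p-xylene = 0.0602

Let β = V/F and solve Σ zᵢ(Kᵢ−1)/(1+β(Kᵢ−1)) = 0.
g(0) = ΣzᵢKᵢ − 1 = 0.6354 and g(1) = 1 − Σzᵢ/Kᵢ = -0.2166, so a root lies in (0, 1).
Iterate (Newton) starting at β = 0.56:
  β = 0.5600: g = 0.04945, g' = -0.6331 → β = 0.6381
  β = 0.6381: g = 0.00124, g' = -0.6039 → β = 0.6402
Converged at β = 0.6402.
Compositions from xᵢ = zᵢ/(1+β(Kᵢ−1)), yᵢ = Kᵢxᵢ:
  MEK: x = 0.1816, y = 0.5656
  ethylbenzene: x = 0.6955, y = 0.3742
  p-xylene: x = 0.1229, y = 0.0602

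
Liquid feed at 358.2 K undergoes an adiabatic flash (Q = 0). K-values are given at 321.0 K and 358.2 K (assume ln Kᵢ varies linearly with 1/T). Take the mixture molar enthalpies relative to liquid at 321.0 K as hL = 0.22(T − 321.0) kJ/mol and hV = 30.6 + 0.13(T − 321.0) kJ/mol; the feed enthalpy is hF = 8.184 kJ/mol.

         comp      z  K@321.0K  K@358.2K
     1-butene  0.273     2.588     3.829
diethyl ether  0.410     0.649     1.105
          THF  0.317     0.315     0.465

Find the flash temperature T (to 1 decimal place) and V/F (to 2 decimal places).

T = 328.8 K, V/F = 0.22

Adiabatic flash: solve Rachford–Rice at each trial T, then check hF = ψ·hV(T) + (1−ψ)·hL(T).
  T = 321.0 K: K = (2.588, 0.649, 0.315), RR gives ψ = 0.089, H_out = 2.725 kJ/mol
  T = 358.2 K: K = (3.829, 1.105, 0.465), RR gives ψ = 0.758, H_out = 28.853 kJ/mol
  T = 339.6 K: K = (3.182, 0.859, 0.387), RR gives ψ = 0.399, H_out = 15.632 kJ/mol
  T = 330.3 K: K = (2.878, 0.750, 0.350), RR gives ψ = 0.240, H_out = 9.195 kJ/mol
  T = 325.6 K: K = (2.730, 0.698, 0.332), RR gives ψ = 0.164, H_out = 5.950 kJ/mol
  T = 328.0 K: K = (2.805, 0.724, 0.341), RR gives ψ = 0.203, H_out = 7.610 kJ/mol
Linear interpolation between T = 328.0 (H_out = 7.610) and T = 330.3 (H_out = 9.195) on hF = 8.184 gives T ≈ 328.8 K, at which ψ = 0.22.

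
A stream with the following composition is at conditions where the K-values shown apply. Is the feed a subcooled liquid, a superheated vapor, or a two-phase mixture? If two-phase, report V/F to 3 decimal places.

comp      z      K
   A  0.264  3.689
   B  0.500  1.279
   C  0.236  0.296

two-phase, V/F = 0.748

ΣzᵢKᵢ = 1.683; Σzᵢ/Kᵢ = 1.260.
Both exceed 1, so a two-phase solution exists.
Material balance + equilibrium reduce to Σ zᵢ(Kᵢ−1)/(1+ψ(Kᵢ−1)) = 0.
Newton–Raphson from ψ = 0.39:
  ψ = 0.390: g = 0.2433, g' = -0.709 → ψ = 0.733
  ψ = 0.733: g = 0.0112, g' = -0.743 → ψ = 0.748
Converged at ψ = 0.748.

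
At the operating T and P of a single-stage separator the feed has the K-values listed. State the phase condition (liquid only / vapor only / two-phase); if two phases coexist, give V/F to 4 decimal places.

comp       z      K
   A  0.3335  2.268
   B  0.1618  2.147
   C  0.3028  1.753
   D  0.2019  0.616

ΣzᵢKᵢ = 1.7589; Σzᵢ/Kᵢ = 0.7229.
Since Σzᵢ/Kᵢ < 1 the mixture is above its dew point — single vapor phase.

vapor only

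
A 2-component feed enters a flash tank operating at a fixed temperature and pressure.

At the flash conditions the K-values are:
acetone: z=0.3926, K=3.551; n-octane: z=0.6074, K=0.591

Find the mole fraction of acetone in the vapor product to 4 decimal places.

y_acetone = 0.4907

Rachford–Rice: g(ψ) = Σ zᵢ(Kᵢ−1)/(1+ψ(Kᵢ−1)) = 0.
g(0) = ΣzᵢKᵢ − 1 = 0.7531 and g(1) = 1 − Σzᵢ/Kᵢ = -0.1383, so a root lies in (0, 1).
Binary case is linear: z₁(K₁−1)(1+ψ(K₂−1)) + z₂(K₂−1)(1+ψ(K₁−1)) = 0
⇒ ψ = [z₁(K₁−1)+z₂(K₂−1)] / [−(K₁−1)(K₂−1)] = 0.75310/1.04336 = 0.7218
Compositions from xᵢ = zᵢ/(1+ψ(Kᵢ−1)), yᵢ = Kᵢxᵢ:
  acetone: x = 0.1382, y = 0.4907
  n-octane: x = 0.8618, y = 0.5093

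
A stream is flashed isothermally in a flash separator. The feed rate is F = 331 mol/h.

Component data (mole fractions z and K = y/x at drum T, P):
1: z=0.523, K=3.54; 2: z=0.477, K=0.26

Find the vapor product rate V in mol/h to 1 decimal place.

Rachford–Rice: g(ψ) = Σ zᵢ(Kᵢ−1)/(1+ψ(Kᵢ−1)) = 0.
Feasibility: ΣzᵢKᵢ = 1.975, Σzᵢ/Kᵢ = 1.982 — both > 1, two phases present.
Binary case is linear: z₁(K₁−1)(1+ψ(K₂−1)) + z₂(K₂−1)(1+ψ(K₁−1)) = 0
⇒ ψ = [z₁(K₁−1)+z₂(K₂−1)] / [−(K₁−1)(K₂−1)] = 0.9754/1.8796 = 0.519
Then V = ψ·F = 0.5190·331 = 171.8 mol/h and L = F − V = 159.2 mol/h.

V = 171.8 mol/h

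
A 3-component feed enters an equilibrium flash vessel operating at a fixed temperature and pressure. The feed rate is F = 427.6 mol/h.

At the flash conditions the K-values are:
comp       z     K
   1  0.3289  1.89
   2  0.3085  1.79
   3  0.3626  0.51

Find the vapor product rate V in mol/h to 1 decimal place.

V = 371.7 mol/h

Material balance + equilibrium reduce to Σ zᵢ(Kᵢ−1)/(1+V/F(Kᵢ−1)) = 0.
g(0) = ΣzᵢKᵢ − 1 = 0.3588 and g(1) = 1 − Σzᵢ/Kᵢ = -0.0573, so a root lies in (0, 1).
Newton iteration, V/F⁰ = 0.38:
  V/F = 0.3800: g = 0.18786, g' = -0.3908 → V/F = 0.8607
  V/F = 0.8607: g = 0.00358, g' = -0.4121 → V/F = 0.8694
  V/F = 0.8694: g = -0.00001, g' = -0.4147 → V/F = 0.8693
Converged at V/F = 0.8693.
Then V = V/F·F = 0.8693·427.6 = 371.7 mol/h and L = F − V = 55.9 mol/h.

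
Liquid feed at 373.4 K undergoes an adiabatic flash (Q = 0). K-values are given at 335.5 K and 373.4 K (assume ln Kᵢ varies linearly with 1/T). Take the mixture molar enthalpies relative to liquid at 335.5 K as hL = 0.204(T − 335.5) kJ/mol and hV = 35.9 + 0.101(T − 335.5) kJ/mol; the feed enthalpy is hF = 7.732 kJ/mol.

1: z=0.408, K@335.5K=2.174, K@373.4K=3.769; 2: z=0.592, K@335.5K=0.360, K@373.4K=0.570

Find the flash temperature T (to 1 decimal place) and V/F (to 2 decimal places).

Adiabatic flash: solve Rachford–Rice at each trial T, then check hF = ψ·hV(T) + (1−ψ)·hL(T).
  T = 335.5 K: K = (2.174, 0.360), RR gives ψ = 0.133, H_out = 4.783 kJ/mol
  T = 373.4 K: K = (3.769, 0.570), RR gives ψ = 0.735, H_out = 31.250 kJ/mol
  T = 354.4 K: K = (2.903, 0.458), RR gives ψ = 0.442, H_out = 18.866 kJ/mol
  T = 344.9 K: K = (2.520, 0.407), RR gives ψ = 0.299, H_out = 12.359 kJ/mol
  T = 340.2 K: K = (2.343, 0.383), RR gives ψ = 0.221, H_out = 8.776 kJ/mol
  T = 337.9 K: K = (2.259, 0.372), RR gives ψ = 0.179, H_out = 6.884 kJ/mol
Linear interpolation between T = 337.9 (H_out = 6.884) and T = 340.2 (H_out = 8.776) on hF = 7.732 gives T ≈ 338.9 K, at which ψ = 0.20.

T = 338.9 K, V/F = 0.20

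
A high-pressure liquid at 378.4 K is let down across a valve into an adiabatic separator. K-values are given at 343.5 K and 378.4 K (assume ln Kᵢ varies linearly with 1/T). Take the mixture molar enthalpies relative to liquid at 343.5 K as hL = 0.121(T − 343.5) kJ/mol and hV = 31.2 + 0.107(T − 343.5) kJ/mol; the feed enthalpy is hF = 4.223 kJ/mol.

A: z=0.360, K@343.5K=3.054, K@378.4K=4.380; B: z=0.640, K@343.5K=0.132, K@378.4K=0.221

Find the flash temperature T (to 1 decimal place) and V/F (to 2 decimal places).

T = 346.7 K, V/F = 0.12

Adiabatic flash: solve Rachford–Rice at each trial T, then check hF = ψ·hV(T) + (1−ψ)·hL(T).
  T = 343.5 K: K = (3.054, 0.132), RR gives ψ = 0.103, H_out = 3.219 kJ/mol
  T = 378.4 K: K = (4.380, 0.221), RR gives ψ = 0.273, H_out = 12.600 kJ/mol
  T = 360.9 K: K = (3.688, 0.173), RR gives ψ = 0.197, H_out = 8.206 kJ/mol
  T = 352.2 K: K = (3.364, 0.152), RR gives ψ = 0.154, H_out = 5.824 kJ/mol
  T = 347.9 K: K = (3.209, 0.142), RR gives ψ = 0.130, H_out = 4.570 kJ/mol
  T = 345.7 K: K = (3.131, 0.137), RR gives ψ = 0.117, H_out = 3.904 kJ/mol
  T = 346.8 K: K = (3.170, 0.139), RR gives ψ = 0.123, H_out = 4.239 kJ/mol
Linear interpolation between T = 345.7 (H_out = 3.904) and T = 346.8 (H_out = 4.239) on hF = 4.223 gives T ≈ 346.7 K, at which ψ = 0.12.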